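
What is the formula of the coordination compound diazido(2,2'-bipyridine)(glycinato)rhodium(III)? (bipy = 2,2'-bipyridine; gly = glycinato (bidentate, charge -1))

Ligands: 1 2,2'-bipyridine (bipy, neutral), 2 azido (N3, -1), 1 glycinato (gly, -1). Ligand charge sum = -3.
With Rh in oxidation state +3, the complex ion is [Rh...].

[Rh(bipy)(gly)(N3)2]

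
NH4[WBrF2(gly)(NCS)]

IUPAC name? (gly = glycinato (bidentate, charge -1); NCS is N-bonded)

ammonium bromodifluoro(glycinato)isothiocyanatotungstate(IV)

The 1 ammonium counter-ion carries a total charge of +1, so each complex ion is 1−.
Ligand charges: 1×bromo (-1 each), 1×glycinato (-1 each), 2×fluoro (-1 each), 1×isothiocyanato (-1 each); total -5. So W + (-5) = 1−, giving W = +4.
Ligands are named alphabetically: bromo before fluoro before glycinato before isothiocyanato.
The complex ion is anionic, so tungsten takes the -ate form tungstate(IV).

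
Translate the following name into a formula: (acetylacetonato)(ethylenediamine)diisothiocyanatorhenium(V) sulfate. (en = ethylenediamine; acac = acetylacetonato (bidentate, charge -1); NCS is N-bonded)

Ligands: 1 ethylenediamine (en, neutral), 1 acetylacetonato (acac, -1), 2 isothiocyanato (NCS, -1). Ligand charge sum = -3.
With Re in oxidation state +5, the complex ion is [Re...]^2+.
Charge balance with sulfate (-2) requires 1 complex ion per 1 sulfate.

[Re(acac)(en)(NCS)2]SO4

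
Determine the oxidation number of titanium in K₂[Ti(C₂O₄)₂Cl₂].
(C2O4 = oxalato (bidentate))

2 potassium outside the brackets (+1 each) → the complex ion is 2−.
Ligand charges: 2×C2O4 = -4; 2×Cl = -2; sum -6.
Ti + (-6) = 2− ⇒ Ti is +4.

+4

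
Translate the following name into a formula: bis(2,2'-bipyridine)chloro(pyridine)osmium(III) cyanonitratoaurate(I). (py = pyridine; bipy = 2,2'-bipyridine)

Cation [Os…]: ligand charges -1, Os(III) ⇒ ion charge 2+.
Anion [Au…]: ligand charges -2, Au(I) ⇒ ion charge 1−.
One 2+ cation requires 2 of the 1− anion.

[Os(bipy)2Cl(py)][Au(CN)(NO3)]2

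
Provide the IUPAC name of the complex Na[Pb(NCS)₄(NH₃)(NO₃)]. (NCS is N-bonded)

The 1 sodium counter-ion carries a total charge of +1, so each complex ion is 1−.
Ligand charges: 1×ammine (neutral), 1×nitrato (-1 each), 4×isothiocyanato (-1 each); total -5. So Pb + (-5) = 1−, giving Pb = +4.
Ligands are named alphabetically: ammine before isothiocyanato before nitrato.
The complex ion is anionic, so lead takes the -ate form plumbate(IV).

sodium amminetetraisothiocyanatonitratoplumbate(IV)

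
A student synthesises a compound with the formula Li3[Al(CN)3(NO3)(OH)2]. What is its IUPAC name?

The 3 lithium counter-ions carry a total charge of +3, so each complex ion is 3−.
Ligand charges: 3×cyano (-1 each), 2×hydroxo (-1 each), 1×nitrato (-1 each); total -6. So Al + (-6) = 3−, giving Al = +3.
Ligands are named alphabetically: cyano before hydroxo before nitrato.
The complex ion is anionic, so aluminium takes the -ate form aluminate(III).

lithium tricyanodihydroxonitratoaluminate(III)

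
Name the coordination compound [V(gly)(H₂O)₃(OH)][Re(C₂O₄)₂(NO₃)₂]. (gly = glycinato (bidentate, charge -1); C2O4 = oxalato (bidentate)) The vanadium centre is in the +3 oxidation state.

triaqua(glycinato)hydroxovanadium(III) dinitratodioxalatorhenate(V)

Both ions are complex: the cation is named first with the plain metal name, the anion second with the -ate form; each ion's ligands are alphabetised independently.
V is given as +3; the cation's ligand charges sum to -2, so the complex cation is 1+.
A 1:1 salt means the anion carries the equal and opposite charge, 1−.
Anion: ligand charges sum to -6; for the ion to be 1−, Re = +5.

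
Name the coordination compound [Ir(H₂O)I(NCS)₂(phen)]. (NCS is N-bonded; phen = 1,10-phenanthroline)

aquaiododiisothiocyanato(1,10-phenanthroline)iridium(III)

There is no counter-ion, so the complex is neutral overall.
Ligand charges: 2×isothiocyanato (-1 each), 1×iodo (-1 each), 1×1,10-phenanthroline (neutral), 1×aqua (neutral); total -3. So Ir + (-3) = 0, giving Ir = +3.
Ligands are named alphabetically: aqua before iodo before isothiocyanato before phenanthroline.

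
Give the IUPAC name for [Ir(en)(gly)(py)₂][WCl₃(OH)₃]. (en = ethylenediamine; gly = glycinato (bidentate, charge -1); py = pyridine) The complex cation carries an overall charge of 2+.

(ethylenediamine)(glycinato)bis(pyridine)iridium(III) trichlorotrihydroxotungstate(IV)

The complex cation is given as 2+; its ligand charges sum to -1, so Ir = +3.
A 1:1 salt means the anion carries the equal and opposite charge, 2−.
Anion: ligand charges sum to -6; for the ion to be 2−, W = +4.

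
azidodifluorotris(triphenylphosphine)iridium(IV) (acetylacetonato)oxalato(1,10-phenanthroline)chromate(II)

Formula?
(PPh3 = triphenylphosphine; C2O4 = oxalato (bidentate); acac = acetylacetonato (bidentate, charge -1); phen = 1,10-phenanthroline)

[IrF2(N3)(PPh3)3][Cr(acac)(C2O4)(phen)]

Cation [Ir…]: ligand charges -3, Ir(IV) ⇒ ion charge 1+.
Anion [Cr…]: ligand charges -3, Cr(II) ⇒ ion charge 1−.
One 1+ cation balances one 1− anion.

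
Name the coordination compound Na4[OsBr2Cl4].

The 4 sodium counter-ions carry a total charge of +4, so each complex ion is 4−.
Ligand charges: 4×chloro (-1 each), 2×bromo (-1 each); total -6. So Os + (-6) = 4−, giving Os = +2.
Ligands are named alphabetically: bromo before chloro.
The complex ion is anionic, so osmium takes the -ate form osmate(II).

sodium dibromotetrachloroosmate(II)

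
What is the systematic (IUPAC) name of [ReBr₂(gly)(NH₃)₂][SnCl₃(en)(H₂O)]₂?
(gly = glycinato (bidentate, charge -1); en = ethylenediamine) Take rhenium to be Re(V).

Re is given as +5; the cation's ligand charges sum to -3, so the complex cation is 2+.
With 2 anions per cation, each anion must be 2/2 = 1−.
Anion: ligand charges sum to -3; for the ion to be 1−, Sn = +2.

diamminedibromo(glycinato)rhenium(V) aquatrichloro(ethylenediamine)stannate(II)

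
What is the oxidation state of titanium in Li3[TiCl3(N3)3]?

+3

3 lithium outside the brackets (+1 each) → the complex ion is 3−.
Ligand charges: 3×N3 = -3; 3×Cl = -3; sum -6.
Ti + (-6) = 3− ⇒ Ti is +3.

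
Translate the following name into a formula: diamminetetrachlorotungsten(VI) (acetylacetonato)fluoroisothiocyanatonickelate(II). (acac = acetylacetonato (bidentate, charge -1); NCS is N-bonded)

[WCl4(NH3)2][Ni(acac)F(NCS)]2

Cation [W…]: ligand charges -4, W(VI) ⇒ ion charge 2+.
Anion [Ni…]: ligand charges -3, Ni(II) ⇒ ion charge 1−.
One 2+ cation requires 2 of the 1− anion.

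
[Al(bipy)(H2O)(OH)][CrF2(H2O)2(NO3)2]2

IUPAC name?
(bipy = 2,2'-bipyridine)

aqua(2,2'-bipyridine)hydroxoaluminium(III) diaquadifluorodinitratochromate(III)

Aluminium is always +3 in its complexes; the cation's ligand charges sum to -1, so the complex cation is 2+.
With 2 anions per cation, each anion must be 2/2 = 1−.
Anion: ligand charges sum to -4; for the ion to be 1−, Cr = +3.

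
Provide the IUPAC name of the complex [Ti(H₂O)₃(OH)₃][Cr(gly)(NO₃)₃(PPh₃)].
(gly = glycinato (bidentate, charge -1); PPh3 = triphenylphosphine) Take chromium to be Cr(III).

triaquatrihydroxotitanium(IV) (glycinato)trinitrato(triphenylphosphine)chromate(III)

Both ions are complex: the cation is named first with the plain metal name, the anion second with the -ate form; each ion's ligands are alphabetised independently.
Cr is given as +3; the anion's ligand charges sum to -4, so the complex anion is 1−.
A 1:1 salt means the cation carries the equal and opposite charge, 1+.
Cation: ligand charges sum to -3; for the ion to be 1+, Ti = +4.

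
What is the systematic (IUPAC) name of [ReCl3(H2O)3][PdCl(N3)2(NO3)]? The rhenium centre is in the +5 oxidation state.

Re is given as +5; the cation's ligand charges sum to -3, so the complex cation is 2+.
A 1:1 salt means the anion carries the equal and opposite charge, 2−.
Anion: ligand charges sum to -4; for the ion to be 2−, Pd = +2.

triaquatrichlororhenium(V) diazidochloronitratopalladate(II)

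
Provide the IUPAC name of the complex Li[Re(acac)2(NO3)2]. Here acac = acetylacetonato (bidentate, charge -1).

The 1 lithium counter-ion carries a total charge of +1, so each complex ion is 1−.
Ligand charges: 2×nitrato (-1 each), 2×acetylacetonato (-1 each); total -4. So Re + (-4) = 1−, giving Re = +3.
Ligands are named alphabetically: acetylacetonato before nitrato.
The complex ion is anionic, so rhenium takes the -ate form rhenate(III).

lithium bis(acetylacetonato)dinitratorhenate(III)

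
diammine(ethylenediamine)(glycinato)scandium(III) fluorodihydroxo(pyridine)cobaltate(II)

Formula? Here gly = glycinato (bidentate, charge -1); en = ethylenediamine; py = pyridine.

Cation [Sc…]: ligand charges -1, Sc(III) ⇒ ion charge 2+.
Anion [Co…]: ligand charges -3, Co(II) ⇒ ion charge 1−.
One 2+ cation requires 2 of the 1− anion.

[Sc(en)(gly)(NH3)2][CoF(OH)2(py)]2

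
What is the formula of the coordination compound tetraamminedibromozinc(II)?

[ZnBr2(NH3)4]

Ligands: 2 bromo (Br, -1), 4 ammine (NH3, neutral). Ligand charge sum = -2.
With Zn in oxidation state +2, the complex ion is [Zn...].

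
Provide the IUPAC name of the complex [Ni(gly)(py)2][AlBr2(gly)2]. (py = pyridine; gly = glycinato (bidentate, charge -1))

(glycinato)bis(pyridine)nickel(II) dibromobis(glycinato)aluminate(III)

Aluminium is always +3 in its complexes; the anion's ligand charges sum to -4, so the complex anion is 1−.
A 1:1 salt means the cation carries the equal and opposite charge, 1+.
Cation: ligand charges sum to -1; for the ion to be 1+, Ni = +2.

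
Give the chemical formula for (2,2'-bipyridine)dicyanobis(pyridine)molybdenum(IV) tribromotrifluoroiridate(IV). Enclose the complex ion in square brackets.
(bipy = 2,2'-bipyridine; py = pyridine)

[Mo(bipy)(CN)2(py)2][IrBr3F3]

Cation [Mo…]: ligand charges -2, Mo(IV) ⇒ ion charge 2+.
Anion [Ir…]: ligand charges -6, Ir(IV) ⇒ ion charge 2−.
One 2+ cation balances one 2− anion.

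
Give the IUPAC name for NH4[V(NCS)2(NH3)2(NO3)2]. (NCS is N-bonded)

ammonium diamminediisothiocyanatodinitratovanadate(III)

The 1 ammonium counter-ion carries a total charge of +1, so each complex ion is 1−.
Ligand charges: 2×ammine (neutral), 2×isothiocyanato (-1 each), 2×nitrato (-1 each); total -4. So V + (-4) = 1−, giving V = +3.
The complex ion is anionic, so vanadium takes the -ate form vanadate(III).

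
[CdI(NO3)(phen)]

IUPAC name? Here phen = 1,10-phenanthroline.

iodonitrato(1,10-phenanthroline)cadmium(II)

There is no counter-ion, so the complex is neutral overall.
Ligand charges: 1×nitrato (-1 each), 1×iodo (-1 each), 1×1,10-phenanthroline (neutral); total -2. So Cd + (-2) = 0, giving Cd = +2.
Ligands are named alphabetically: iodo before nitrato before phenanthroline.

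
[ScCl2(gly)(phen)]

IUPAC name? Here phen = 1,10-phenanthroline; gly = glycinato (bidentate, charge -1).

There is no counter-ion, so the complex is neutral overall.
Ligand charges: 2×chloro (-1 each), 1×1,10-phenanthroline (neutral), 1×glycinato (-1 each); total -3. So Sc + (-3) = 0, giving Sc = +3.
Ligands are named alphabetically: chloro before glycinato before phenanthroline.

dichloro(glycinato)(1,10-phenanthroline)scandium(III)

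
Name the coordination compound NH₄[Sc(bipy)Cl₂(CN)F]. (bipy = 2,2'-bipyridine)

The 1 ammonium counter-ion carries a total charge of +1, so each complex ion is 1−.
Ligand charges: 1×fluoro (-1 each), 1×2,2'-bipyridine (neutral), 1×cyano (-1 each), 2×chloro (-1 each); total -4. So Sc + (-4) = 1−, giving Sc = +3.
Ligands are named alphabetically: bipyridine before chloro before cyano before fluoro.
The complex ion is anionic, so scandium takes the -ate form scandate(III).

ammonium (2,2'-bipyridine)dichlorocyanofluoroscandate(III)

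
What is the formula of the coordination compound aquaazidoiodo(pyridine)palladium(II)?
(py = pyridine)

[Pd(H2O)I(N3)(py)]

Ligands: 1 pyridine (py, neutral), 1 iodo (I, -1), 1 azido (N3, -1), 1 aqua (H2O, neutral). Ligand charge sum = -2.
With Pd in oxidation state +2, the complex ion is [Pd...].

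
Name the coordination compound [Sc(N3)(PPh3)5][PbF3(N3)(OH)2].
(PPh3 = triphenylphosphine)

azidopentakis(triphenylphosphine)scandium(III) azidotrifluorodihydroxoplumbate(IV)

Both ions are complex: the cation is named first with the plain metal name, the anion second with the -ate form; each ion's ligands are alphabetised independently.
Scandium is always +3 in its complexes; the cation's ligand charges sum to -1, so the complex cation is 2+.
A 1:1 salt means the anion carries the equal and opposite charge, 2−.
Anion: ligand charges sum to -6; for the ion to be 2−, Pb = +4.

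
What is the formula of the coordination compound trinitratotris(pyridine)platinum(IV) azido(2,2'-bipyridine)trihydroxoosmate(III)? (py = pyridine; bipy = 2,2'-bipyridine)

[Pt(NO3)3(py)3][Os(bipy)(N3)(OH)3]

Cation [Pt…]: ligand charges -3, Pt(IV) ⇒ ion charge 1+.
Anion [Os…]: ligand charges -4, Os(III) ⇒ ion charge 1−.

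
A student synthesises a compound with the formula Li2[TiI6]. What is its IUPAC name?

The 2 lithium counter-ions carry a total charge of +2, so each complex ion is 2−.
Ligand charges: 6×iodo (-1 each); total -6. So Ti + (-6) = 2−, giving Ti = +4.
The complex ion is anionic, so titanium takes the -ate form titanate(IV).

lithium hexaiodotitanate(IV)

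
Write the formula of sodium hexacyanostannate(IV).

Na2[Sn(CN)6]

Ligands: 6 cyano (CN, -1). Ligand charge sum = -6.
With Sn in oxidation state +4, the complex ion is [Sn...]^2−.
Charge balance with sodium (+1) requires 1 complex ion per 2 sodium.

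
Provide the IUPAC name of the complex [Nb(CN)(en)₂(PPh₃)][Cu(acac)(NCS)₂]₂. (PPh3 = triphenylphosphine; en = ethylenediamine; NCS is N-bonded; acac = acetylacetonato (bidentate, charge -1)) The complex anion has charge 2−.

The complex anion is given as 2−; its ligand charges sum to -3, so Cu = +1.
With 2 anions per cation, the cation must be 2×2 = 4+.
Cation: ligand charges sum to -1; for the ion to be 4+, Nb = +5.

cyanobis(ethylenediamine)(triphenylphosphine)niobium(V) (acetylacetonato)diisothiocyanatocuprate(I)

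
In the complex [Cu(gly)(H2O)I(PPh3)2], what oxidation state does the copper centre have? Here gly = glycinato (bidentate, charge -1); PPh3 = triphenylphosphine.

+2

No counter-ion: the bracketed complex is neutral.
Ligand charges: 1×I = -1; 1×H2O neutral; 1×gly = -1; 2×PPh3 neutral; sum -2.
Cu + (-2) = 0 ⇒ Cu is +2.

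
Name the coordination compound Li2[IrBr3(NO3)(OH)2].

lithium tribromodihydroxonitratoiridate(IV)

The 2 lithium counter-ions carry a total charge of +2, so each complex ion is 2−.
Ligand charges: 1×nitrato (-1 each), 3×bromo (-1 each), 2×hydroxo (-1 each); total -6. So Ir + (-6) = 2−, giving Ir = +4.
Ligands are named alphabetically: bromo before hydroxo before nitrato.
The complex ion is anionic, so iridium takes the -ate form iridate(IV).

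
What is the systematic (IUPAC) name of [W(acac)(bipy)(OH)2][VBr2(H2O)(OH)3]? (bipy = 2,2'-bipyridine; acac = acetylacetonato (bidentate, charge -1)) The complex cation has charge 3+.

(acetylacetonato)(2,2'-bipyridine)dihydroxotungsten(VI) aquadibromotrihydroxovanadate(II)

Both ions are complex: the cation is named first with the plain metal name, the anion second with the -ate form; each ion's ligands are alphabetised independently.
The complex cation is given as 3+; its ligand charges sum to -3, so W = +6.
A 1:1 salt means the anion carries the equal and opposite charge, 3−.
Anion: ligand charges sum to -5; for the ion to be 3−, V = +2.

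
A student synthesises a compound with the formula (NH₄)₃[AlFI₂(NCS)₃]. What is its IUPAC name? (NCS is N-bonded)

The 3 ammonium counter-ions carry a total charge of +3, so each complex ion is 3−.
Ligand charges: 1×fluoro (-1 each), 2×iodo (-1 each), 3×isothiocyanato (-1 each); total -6. So Al + (-6) = 3−, giving Al = +3.
Ligands are named alphabetically: fluoro before iodo before isothiocyanato.
The complex ion is anionic, so aluminium takes the -ate form aluminate(III).

ammonium fluorodiiodotriisothiocyanatoaluminate(III)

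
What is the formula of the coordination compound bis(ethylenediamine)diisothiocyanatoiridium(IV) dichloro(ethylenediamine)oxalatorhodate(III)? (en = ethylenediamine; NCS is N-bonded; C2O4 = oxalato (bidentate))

[Ir(en)2(NCS)2][Rh(C2O4)Cl2(en)]2

Cation [Ir…]: ligand charges -2, Ir(IV) ⇒ ion charge 2+.
Anion [Rh…]: ligand charges -4, Rh(III) ⇒ ion charge 1−.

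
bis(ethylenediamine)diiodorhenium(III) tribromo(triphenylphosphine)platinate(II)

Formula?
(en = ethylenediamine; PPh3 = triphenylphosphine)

Cation [Re…]: ligand charges -2, Re(III) ⇒ ion charge 1+.
Anion [Pt…]: ligand charges -3, Pt(II) ⇒ ion charge 1−.
One 1+ cation balances one 1− anion.

[Re(en)2I2][PtBr3(PPh3)]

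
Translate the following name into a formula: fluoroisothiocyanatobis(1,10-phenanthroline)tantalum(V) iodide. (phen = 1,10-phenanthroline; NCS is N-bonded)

Ligands: 2 1,10-phenanthroline (phen, neutral), 1 isothiocyanato (NCS, -1), 1 fluoro (F, -1). Ligand charge sum = -2.
With Ta in oxidation state +5, the complex ion is [Ta...]^3+.
Charge balance with iodide (-1) requires 1 complex ion per 3 iodide.

[TaF(NCS)(phen)2]I3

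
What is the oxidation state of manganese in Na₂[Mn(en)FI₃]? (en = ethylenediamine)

+2

2 sodium outside the brackets (+1 each) → the complex ion is 2−.
Ligand charges: 1×en neutral; 1×F = -1; 3×I = -3; sum -4.
Mn + (-4) = 2− ⇒ Mn is +2.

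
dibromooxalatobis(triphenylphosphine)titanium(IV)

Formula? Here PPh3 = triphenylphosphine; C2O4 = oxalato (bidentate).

Ligands: 2 triphenylphosphine (PPh3, neutral), 2 bromo (Br, -1), 1 oxalato (C2O4, -2). Ligand charge sum = -4.
With Ti in oxidation state +4, the complex ion is [Ti...].

[TiBr2(C2O4)(PPh3)2]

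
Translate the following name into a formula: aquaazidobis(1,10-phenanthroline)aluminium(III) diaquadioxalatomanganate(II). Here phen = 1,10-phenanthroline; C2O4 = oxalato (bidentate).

Cation [Al…]: ligand charges -1, Al(III) ⇒ ion charge 2+.
Anion [Mn…]: ligand charges -4, Mn(II) ⇒ ion charge 2−.

[Al(H2O)(N3)(phen)2][Mn(C2O4)2(H2O)2]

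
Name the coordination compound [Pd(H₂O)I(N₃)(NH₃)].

There is no counter-ion, so the complex is neutral overall.
Ligand charges: 1×iodo (-1 each), 1×aqua (neutral), 1×azido (-1 each), 1×ammine (neutral); total -2. So Pd + (-2) = 0, giving Pd = +2.
Ligands are named alphabetically: ammine before aqua before azido before iodo.

ammineaquaazidoiodopalladium(II)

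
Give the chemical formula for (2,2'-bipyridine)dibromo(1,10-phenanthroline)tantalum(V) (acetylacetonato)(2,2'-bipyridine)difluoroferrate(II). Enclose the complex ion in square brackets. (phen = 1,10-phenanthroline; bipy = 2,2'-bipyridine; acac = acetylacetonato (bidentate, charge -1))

[Ta(bipy)Br2(phen)][Fe(acac)(bipy)F2]3

Cation [Ta…]: ligand charges -2, Ta(V) ⇒ ion charge 3+.
Anion [Fe…]: ligand charges -3, Fe(II) ⇒ ion charge 1−.
One 3+ cation requires 3 of the 1− anion.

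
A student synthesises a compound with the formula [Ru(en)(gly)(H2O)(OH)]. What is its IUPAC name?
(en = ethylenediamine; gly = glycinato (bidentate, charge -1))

There is no counter-ion, so the complex is neutral overall.
Ligand charges: 1×ethylenediamine (neutral), 1×hydroxo (-1 each), 1×aqua (neutral), 1×glycinato (-1 each); total -2. So Ru + (-2) = 0, giving Ru = +2.
Ligands are named alphabetically: aqua before ethylenediamine before glycinato before hydroxo.

aqua(ethylenediamine)(glycinato)hydroxoruthenium(II)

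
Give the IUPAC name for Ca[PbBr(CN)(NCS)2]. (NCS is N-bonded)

The 1 calcium counter-ion carries a total charge of +2, so each complex ion is 2−.
Ligand charges: 2×isothiocyanato (-1 each), 1×cyano (-1 each), 1×bromo (-1 each); total -4. So Pb + (-4) = 2−, giving Pb = +2.
Ligands are named alphabetically: bromo before cyano before isothiocyanato.
The complex ion is anionic, so lead takes the -ate form plumbate(II).

calcium bromocyanodiisothiocyanatoplumbate(II)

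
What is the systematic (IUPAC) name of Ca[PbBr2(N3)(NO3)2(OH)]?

calcium azidodibromohydroxodinitratoplumbate(IV)

The 1 calcium counter-ion carries a total charge of +2, so each complex ion is 2−.
Ligand charges: 1×hydroxo (-1 each), 2×bromo (-1 each), 2×nitrato (-1 each), 1×azido (-1 each); total -6. So Pb + (-6) = 2−, giving Pb = +4.
Ligands are named alphabetically: azido before bromo before hydroxo before nitrato.
The complex ion is anionic, so lead takes the -ate form plumbate(IV).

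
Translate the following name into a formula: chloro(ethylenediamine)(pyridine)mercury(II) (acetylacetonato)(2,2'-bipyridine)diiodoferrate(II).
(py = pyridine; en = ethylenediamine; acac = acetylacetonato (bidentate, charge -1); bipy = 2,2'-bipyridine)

[HgCl(en)(py)][Fe(acac)(bipy)I2]

Cation [Hg…]: ligand charges -1, Hg(II) ⇒ ion charge 1+.
Anion [Fe…]: ligand charges -3, Fe(II) ⇒ ion charge 1−.
One 1+ cation balances one 1− anion.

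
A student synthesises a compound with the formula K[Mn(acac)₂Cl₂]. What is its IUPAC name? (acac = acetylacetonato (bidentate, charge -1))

The 1 potassium counter-ion carries a total charge of +1, so each complex ion is 1−.
Ligand charges: 2×chloro (-1 each), 2×acetylacetonato (-1 each); total -4. So Mn + (-4) = 1−, giving Mn = +3.
Ligands are named alphabetically: acetylacetonato before chloro.
The complex ion is anionic, so manganese takes the -ate form manganate(III).

potassium bis(acetylacetonato)dichloromanganate(III)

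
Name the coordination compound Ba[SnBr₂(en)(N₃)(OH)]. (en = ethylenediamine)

The 1 barium counter-ion carries a total charge of +2, so each complex ion is 2−.
Ligand charges: 1×azido (-1 each), 2×bromo (-1 each), 1×ethylenediamine (neutral), 1×hydroxo (-1 each); total -4. So Sn + (-4) = 2−, giving Sn = +2.
The complex ion is anionic, so tin takes the -ate form stannate(II).

barium azidodibromo(ethylenediamine)hydroxostannate(II)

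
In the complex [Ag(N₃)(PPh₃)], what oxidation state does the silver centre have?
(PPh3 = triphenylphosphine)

+1

No counter-ion: the bracketed complex is neutral.
Ligand charges: 1×PPh3 neutral; 1×N3 = -1; sum -1.
Ag + (-1) = 0 ⇒ Ag is +1.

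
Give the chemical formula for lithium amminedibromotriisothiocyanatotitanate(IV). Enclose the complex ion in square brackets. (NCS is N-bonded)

Li[TiBr2(NCS)3(NH3)]

Ligands: 2 bromo (Br, -1), 3 isothiocyanato (NCS, -1), 1 ammine (NH3, neutral). Ligand charge sum = -5.
With Ti in oxidation state +4, the complex ion is [Ti...]^1−.
Charge balance with lithium (+1) requires 1 complex ion per 1 lithium.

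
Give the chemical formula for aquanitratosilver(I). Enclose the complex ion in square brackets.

[Ag(H2O)(NO3)]

Ligands: 1 aqua (H2O, neutral), 1 nitrato (NO3, -1). Ligand charge sum = -1.
With Ag in oxidation state +1, the complex ion is [Ag...].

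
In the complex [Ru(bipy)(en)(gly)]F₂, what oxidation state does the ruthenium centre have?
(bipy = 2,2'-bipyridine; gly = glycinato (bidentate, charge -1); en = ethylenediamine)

+3

2 fluoride outside the brackets (-1 each) → the complex ion is 2+.
Ligand charges: 1×bipy neutral; 1×gly = -1; 1×en neutral; sum -1.
Ru + (-1) = 2+ ⇒ Ru is +3.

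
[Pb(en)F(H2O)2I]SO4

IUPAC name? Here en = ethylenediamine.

diaqua(ethylenediamine)fluoroiodolead(IV) sulfate

The 1 sulfate counter-ion carries a total charge of -2, so each complex ion is 2+.
Ligand charges: 2×aqua (neutral), 1×ethylenediamine (neutral), 1×iodo (-1 each), 1×fluoro (-1 each); total -2. So Pb + (-2) = 2+, giving Pb = +4.
Ligands are named alphabetically: aqua before ethylenediamine before fluoro before iodo.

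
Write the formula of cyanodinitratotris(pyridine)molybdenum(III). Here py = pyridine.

Ligands: 3 pyridine (py, neutral), 2 nitrato (NO3, -1), 1 cyano (CN, -1). Ligand charge sum = -3.
With Mo in oxidation state +3, the complex ion is [Mo...].

[Mo(CN)(NO3)2(py)3]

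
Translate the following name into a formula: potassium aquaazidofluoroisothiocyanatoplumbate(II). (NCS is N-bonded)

K[PbF(H2O)(N3)(NCS)]

Ligands: 1 fluoro (F, -1), 1 aqua (H2O, neutral), 1 isothiocyanato (NCS, -1), 1 azido (N3, -1). Ligand charge sum = -3.
With Pb in oxidation state +2, the complex ion is [Pb...]^1−.
Charge balance with potassium (+1) requires 1 complex ion per 1 potassium.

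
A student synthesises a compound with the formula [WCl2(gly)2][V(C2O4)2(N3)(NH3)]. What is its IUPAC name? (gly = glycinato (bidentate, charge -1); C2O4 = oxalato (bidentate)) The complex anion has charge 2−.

Both ions are complex: the cation is named first with the plain metal name, the anion second with the -ate form; each ion's ligands are alphabetised independently.
The complex anion is given as 2−; its ligand charges sum to -5, so V = +3.
A 1:1 salt means the cation carries the equal and opposite charge, 2+.
Cation: ligand charges sum to -4; for the ion to be 2+, W = +6.

dichlorobis(glycinato)tungsten(VI) ammineazidodioxalatovanadate(III)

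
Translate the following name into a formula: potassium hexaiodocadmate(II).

Ligands: 6 iodo (I, -1). Ligand charge sum = -6.
With Cd in oxidation state +2, the complex ion is [Cd...]^4−.
Charge balance with potassium (+1) requires 1 complex ion per 4 potassium.

K4[CdI6]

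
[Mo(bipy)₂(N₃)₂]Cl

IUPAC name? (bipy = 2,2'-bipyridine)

The 1 chloride counter-ion carries a total charge of -1, so each complex ion is 1+.
Ligand charges: 2×azido (-1 each), 2×2,2'-bipyridine (neutral); total -2. So Mo + (-2) = 1+, giving Mo = +3.
Ligands are named alphabetically: azido before bipyridine.

diazidobis(2,2'-bipyridine)molybdenum(III) chloride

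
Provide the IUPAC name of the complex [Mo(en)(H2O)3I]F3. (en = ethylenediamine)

The 3 fluoride counter-ions carry a total charge of -3, so each complex ion is 3+.
Ligand charges: 3×aqua (neutral), 1×ethylenediamine (neutral), 1×iodo (-1 each); total -1. So Mo + (-1) = 3+, giving Mo = +4.
Ligands are named alphabetically: aqua before ethylenediamine before iodo.

triaqua(ethylenediamine)iodomolybdenum(IV) fluoride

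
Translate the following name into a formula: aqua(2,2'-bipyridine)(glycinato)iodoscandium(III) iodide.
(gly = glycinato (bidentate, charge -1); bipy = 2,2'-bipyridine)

Ligands: 1 glycinato (gly, -1), 1 iodo (I, -1), 1 2,2'-bipyridine (bipy, neutral), 1 aqua (H2O, neutral). Ligand charge sum = -2.
With Sc in oxidation state +3, the complex ion is [Sc...]^1+.
Charge balance with iodide (-1) requires 1 complex ion per 1 iodide.

[Sc(bipy)(gly)(H2O)I]I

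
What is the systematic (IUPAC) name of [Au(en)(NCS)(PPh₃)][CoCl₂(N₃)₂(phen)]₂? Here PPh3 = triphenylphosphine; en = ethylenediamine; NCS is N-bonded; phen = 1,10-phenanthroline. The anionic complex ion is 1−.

(ethylenediamine)isothiocyanato(triphenylphosphine)gold(III) diazidodichloro(1,10-phenanthroline)cobaltate(III)

Both ions are complex: the cation is named first with the plain metal name, the anion second with the -ate form; each ion's ligands are alphabetised independently.
The complex anion is given as 1−; its ligand charges sum to -4, so Co = +3.
With 2 anions per cation, the cation must be 2×1 = 2+.
Cation: ligand charges sum to -1; for the ion to be 2+, Au = +3.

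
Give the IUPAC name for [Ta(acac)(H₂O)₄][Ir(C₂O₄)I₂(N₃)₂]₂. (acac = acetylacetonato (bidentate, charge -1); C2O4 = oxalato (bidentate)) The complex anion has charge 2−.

Both ions are complex: the cation is named first with the plain metal name, the anion second with the -ate form; each ion's ligands are alphabetised independently.
The complex anion is given as 2−; its ligand charges sum to -6, so Ir = +4.
With 2 anions per cation, the cation must be 2×2 = 4+.
Cation: ligand charges sum to -1; for the ion to be 4+, Ta = +5.

(acetylacetonato)tetraaquatantalum(V) diazidodiiodooxalatoiridate(IV)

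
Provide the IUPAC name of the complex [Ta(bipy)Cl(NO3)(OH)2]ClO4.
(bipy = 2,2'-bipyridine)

The 1 perchlorate counter-ion carries a total charge of -1, so each complex ion is 1+.
Ligand charges: 1×chloro (-1 each), 2×hydroxo (-1 each), 1×nitrato (-1 each), 1×2,2'-bipyridine (neutral); total -4. So Ta + (-4) = 1+, giving Ta = +5.
Ligands are named alphabetically: bipyridine before chloro before hydroxo before nitrato.

(2,2'-bipyridine)chlorodihydroxonitratotantalum(V) perchlorate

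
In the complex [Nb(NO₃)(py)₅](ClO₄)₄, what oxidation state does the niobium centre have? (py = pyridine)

+5

4 perchlorate outside the brackets (-1 each) → the complex ion is 4+.
Ligand charges: 5×py neutral; 1×NO3 = -1; sum -1.
Nb + (-1) = 4+ ⇒ Nb is +5.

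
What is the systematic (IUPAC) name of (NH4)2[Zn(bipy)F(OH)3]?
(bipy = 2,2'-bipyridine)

ammonium (2,2'-bipyridine)fluorotrihydroxozincate(II)

The 2 ammonium counter-ions carry a total charge of +2, so each complex ion is 2−.
Ligand charges: 1×2,2'-bipyridine (neutral), 3×hydroxo (-1 each), 1×fluoro (-1 each); total -4. So Zn + (-4) = 2−, giving Zn = +2.
The complex ion is anionic, so zinc takes the -ate form zincate(II).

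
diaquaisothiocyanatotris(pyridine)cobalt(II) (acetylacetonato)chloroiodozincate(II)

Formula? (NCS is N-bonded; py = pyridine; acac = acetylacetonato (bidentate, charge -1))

Cation [Co…]: ligand charges -1, Co(II) ⇒ ion charge 1+.
Anion [Zn…]: ligand charges -3, Zn(II) ⇒ ion charge 1−.
One 1+ cation balances one 1− anion.

[Co(H2O)2(NCS)(py)3][Zn(acac)ClI]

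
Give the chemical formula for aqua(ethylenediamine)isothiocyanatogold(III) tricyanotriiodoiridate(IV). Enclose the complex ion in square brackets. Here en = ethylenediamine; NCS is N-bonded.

Cation [Au…]: ligand charges -1, Au(III) ⇒ ion charge 2+.
Anion [Ir…]: ligand charges -6, Ir(IV) ⇒ ion charge 2−.

[Au(en)(H2O)(NCS)][Ir(CN)3I3]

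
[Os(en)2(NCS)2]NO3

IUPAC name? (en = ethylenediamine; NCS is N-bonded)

The 1 nitrate counter-ion carries a total charge of -1, so each complex ion is 1+.
Ligand charges: 2×ethylenediamine (neutral), 2×isothiocyanato (-1 each); total -2. So Os + (-2) = 1+, giving Os = +3.
Ligands are named alphabetically: ethylenediamine before isothiocyanato.

bis(ethylenediamine)diisothiocyanatoosmium(III) nitrate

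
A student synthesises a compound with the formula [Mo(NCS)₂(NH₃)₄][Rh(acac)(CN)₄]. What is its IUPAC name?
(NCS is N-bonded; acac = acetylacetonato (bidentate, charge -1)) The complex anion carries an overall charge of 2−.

tetraamminediisothiocyanatomolybdenum(IV) (acetylacetonato)tetracyanorhodate(III)

Both ions are complex: the cation is named first with the plain metal name, the anion second with the -ate form; each ion's ligands are alphabetised independently.
The complex anion is given as 2−; its ligand charges sum to -5, so Rh = +3.
A 1:1 salt means the cation carries the equal and opposite charge, 2+.
Cation: ligand charges sum to -2; for the ion to be 2+, Mo = +4.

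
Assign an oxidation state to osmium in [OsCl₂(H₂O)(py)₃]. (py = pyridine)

+2

No counter-ion: the bracketed complex is neutral.
Ligand charges: 1×H2O neutral; 2×Cl = -2; 3×py neutral; sum -2.
Os + (-2) = 0 ⇒ Os is +2.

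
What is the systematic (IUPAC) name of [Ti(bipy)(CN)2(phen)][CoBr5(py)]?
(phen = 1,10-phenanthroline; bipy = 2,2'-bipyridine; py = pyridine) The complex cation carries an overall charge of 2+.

The complex cation is given as 2+; its ligand charges sum to -2, so Ti = +4.
A 1:1 salt means the anion carries the equal and opposite charge, 2−.
Anion: ligand charges sum to -5; for the ion to be 2−, Co = +3.

(2,2'-bipyridine)dicyano(1,10-phenanthroline)titanium(IV) pentabromo(pyridine)cobaltate(III)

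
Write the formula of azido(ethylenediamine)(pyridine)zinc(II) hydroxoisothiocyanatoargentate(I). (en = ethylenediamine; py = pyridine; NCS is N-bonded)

Cation [Zn…]: ligand charges -1, Zn(II) ⇒ ion charge 1+.
Anion [Ag…]: ligand charges -2, Ag(I) ⇒ ion charge 1−.
One 1+ cation balances one 1− anion.

[Zn(en)(N3)(py)][Ag(NCS)(OH)]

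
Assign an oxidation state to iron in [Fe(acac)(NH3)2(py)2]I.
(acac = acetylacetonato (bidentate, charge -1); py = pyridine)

+2

1 iodide outside the brackets (-1 each) → the complex ion is 1+.
Ligand charges: 1×acac = -1; 2×NH3 neutral; 2×py neutral; sum -1.
Fe + (-1) = 1+ ⇒ Fe is +2.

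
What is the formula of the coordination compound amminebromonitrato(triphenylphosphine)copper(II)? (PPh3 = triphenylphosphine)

[CuBr(NH3)(NO3)(PPh3)]

Ligands: 1 triphenylphosphine (PPh3, neutral), 1 bromo (Br, -1), 1 nitrato (NO3, -1), 1 ammine (NH3, neutral). Ligand charge sum = -2.
With Cu in oxidation state +2, the complex ion is [Cu...].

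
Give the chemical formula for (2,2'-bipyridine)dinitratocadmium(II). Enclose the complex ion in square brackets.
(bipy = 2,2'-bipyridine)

Ligands: 1 2,2'-bipyridine (bipy, neutral), 2 nitrato (NO3, -1). Ligand charge sum = -2.
With Cd in oxidation state +2, the complex ion is [Cd...].

[Cd(bipy)(NO3)2]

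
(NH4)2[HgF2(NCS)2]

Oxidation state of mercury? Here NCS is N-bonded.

2 ammonium outside the brackets (+1 each) → the complex ion is 2−.
Ligand charges: 2×NCS = -2; 2×F = -2; sum -4.
Hg + (-4) = 2− ⇒ Hg is +2.

+2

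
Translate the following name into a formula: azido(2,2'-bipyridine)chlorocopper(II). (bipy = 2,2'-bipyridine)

Ligands: 1 chloro (Cl, -1), 1 2,2'-bipyridine (bipy, neutral), 1 azido (N3, -1). Ligand charge sum = -2.
With Cu in oxidation state +2, the complex ion is [Cu...].

[Cu(bipy)Cl(N3)]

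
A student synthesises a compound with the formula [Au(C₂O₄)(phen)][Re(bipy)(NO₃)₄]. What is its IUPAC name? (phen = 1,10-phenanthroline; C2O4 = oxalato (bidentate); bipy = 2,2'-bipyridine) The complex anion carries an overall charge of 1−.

oxalato(1,10-phenanthroline)gold(III) (2,2'-bipyridine)tetranitratorhenate(III)

The complex anion is given as 1−; its ligand charges sum to -4, so Re = +3.
A 1:1 salt means the cation carries the equal and opposite charge, 1+.
Cation: ligand charges sum to -2; for the ion to be 1+, Au = +3.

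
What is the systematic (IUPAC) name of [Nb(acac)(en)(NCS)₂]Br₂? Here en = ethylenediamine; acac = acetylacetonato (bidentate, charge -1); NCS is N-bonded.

The 2 bromide counter-ions carry a total charge of -2, so each complex ion is 2+.
Ligand charges: 1×ethylenediamine (neutral), 1×acetylacetonato (-1 each), 2×isothiocyanato (-1 each); total -3. So Nb + (-3) = 2+, giving Nb = +5.
Ligands are named alphabetically: acetylacetonato before ethylenediamine before isothiocyanato.

(acetylacetonato)(ethylenediamine)diisothiocyanatoniobium(V) bromide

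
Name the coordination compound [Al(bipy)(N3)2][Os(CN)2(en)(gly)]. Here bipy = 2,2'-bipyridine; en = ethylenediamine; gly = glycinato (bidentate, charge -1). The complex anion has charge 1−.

diazido(2,2'-bipyridine)aluminium(III) dicyano(ethylenediamine)(glycinato)osmate(II)

Both ions are complex: the cation is named first with the plain metal name, the anion second with the -ate form; each ion's ligands are alphabetised independently.
The complex anion is given as 1−; its ligand charges sum to -3, so Os = +2.
A 1:1 salt means the cation carries the equal and opposite charge, 1+.
Cation: ligand charges sum to -2; for the ion to be 1+, Al = +3.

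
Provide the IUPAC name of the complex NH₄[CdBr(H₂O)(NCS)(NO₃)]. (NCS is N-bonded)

The 1 ammonium counter-ion carries a total charge of +1, so each complex ion is 1−.
Ligand charges: 1×bromo (-1 each), 1×isothiocyanato (-1 each), 1×nitrato (-1 each), 1×aqua (neutral); total -3. So Cd + (-3) = 1−, giving Cd = +2.
Ligands are named alphabetically: aqua before bromo before isothiocyanato before nitrato.
The complex ion is anionic, so cadmium takes the -ate form cadmate(II).

ammonium aquabromoisothiocyanatonitratocadmate(II)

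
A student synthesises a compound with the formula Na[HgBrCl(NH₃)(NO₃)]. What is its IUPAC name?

The 1 sodium counter-ion carries a total charge of +1, so each complex ion is 1−.
Ligand charges: 1×nitrato (-1 each), 1×ammine (neutral), 1×bromo (-1 each), 1×chloro (-1 each); total -3. So Hg + (-3) = 1−, giving Hg = +2.
The complex ion is anionic, so mercury takes the -ate form mercurate(II).

sodium amminebromochloronitratomercurate(II)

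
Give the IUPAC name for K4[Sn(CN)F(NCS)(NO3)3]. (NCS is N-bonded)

The 4 potassium counter-ions carry a total charge of +4, so each complex ion is 4−.
Ligand charges: 1×cyano (-1 each), 1×fluoro (-1 each), 3×nitrato (-1 each), 1×isothiocyanato (-1 each); total -6. So Sn + (-6) = 4−, giving Sn = +2.
The complex ion is anionic, so tin takes the -ate form stannate(II).

potassium cyanofluoroisothiocyanatotrinitratostannate(II)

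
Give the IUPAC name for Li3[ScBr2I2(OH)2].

The 3 lithium counter-ions carry a total charge of +3, so each complex ion is 3−.
Ligand charges: 2×hydroxo (-1 each), 2×bromo (-1 each), 2×iodo (-1 each); total -6. So Sc + (-6) = 3−, giving Sc = +3.
Ligands are named alphabetically: bromo before hydroxo before iodo.
The complex ion is anionic, so scandium takes the -ate form scandate(III).

lithium dibromodihydroxodiiodoscandate(III)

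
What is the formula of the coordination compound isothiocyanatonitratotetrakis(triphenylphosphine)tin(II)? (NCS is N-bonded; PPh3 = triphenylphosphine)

Ligands: 1 isothiocyanato (NCS, -1), 4 triphenylphosphine (PPh3, neutral), 1 nitrato (NO3, -1). Ligand charge sum = -2.
With Sn in oxidation state +2, the complex ion is [Sn...].

[Sn(NCS)(NO3)(PPh3)4]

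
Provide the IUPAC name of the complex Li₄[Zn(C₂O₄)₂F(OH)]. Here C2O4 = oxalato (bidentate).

The 4 lithium counter-ions carry a total charge of +4, so each complex ion is 4−.
Ligand charges: 1×fluoro (-1 each), 2×oxalato (-2 each), 1×hydroxo (-1 each); total -6. So Zn + (-6) = 4−, giving Zn = +2.
Ligands are named alphabetically: fluoro before hydroxo before oxalato.
The complex ion is anionic, so zinc takes the -ate form zincate(II).

lithium fluorohydroxodioxalatozincate(II)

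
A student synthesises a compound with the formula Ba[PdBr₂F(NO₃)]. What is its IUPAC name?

barium dibromofluoronitratopalladate(II)

The 1 barium counter-ion carries a total charge of +2, so each complex ion is 2−.
Ligand charges: 1×nitrato (-1 each), 1×fluoro (-1 each), 2×bromo (-1 each); total -4. So Pd + (-4) = 2−, giving Pd = +2.
The complex ion is anionic, so palladium takes the -ate form palladate(II).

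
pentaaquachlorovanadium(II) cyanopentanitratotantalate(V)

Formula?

[VCl(H2O)5][Ta(CN)(NO3)5]

Cation [V…]: ligand charges -1, V(II) ⇒ ion charge 1+.
Anion [Ta…]: ligand charges -6, Ta(V) ⇒ ion charge 1−.
One 1+ cation balances one 1− anion.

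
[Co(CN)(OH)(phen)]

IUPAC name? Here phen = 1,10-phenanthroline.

There is no counter-ion, so the complex is neutral overall.
Ligand charges: 1×1,10-phenanthroline (neutral), 1×cyano (-1 each), 1×hydroxo (-1 each); total -2. So Co + (-2) = 0, giving Co = +2.
Ligands are named alphabetically: cyano before hydroxo before phenanthroline.

cyanohydroxo(1,10-phenanthroline)cobalt(II)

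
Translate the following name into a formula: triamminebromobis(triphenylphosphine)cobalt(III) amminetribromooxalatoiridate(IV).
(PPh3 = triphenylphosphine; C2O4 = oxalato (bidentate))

Cation [Co…]: ligand charges -1, Co(III) ⇒ ion charge 2+.
Anion [Ir…]: ligand charges -5, Ir(IV) ⇒ ion charge 1−.
One 2+ cation requires 2 of the 1− anion.

[CoBr(NH3)3(PPh3)2][IrBr3(C2O4)(NH3)]2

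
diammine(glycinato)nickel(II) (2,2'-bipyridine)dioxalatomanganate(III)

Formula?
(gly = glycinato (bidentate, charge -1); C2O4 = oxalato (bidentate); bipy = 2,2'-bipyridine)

Cation [Ni…]: ligand charges -1, Ni(II) ⇒ ion charge 1+.
Anion [Mn…]: ligand charges -4, Mn(III) ⇒ ion charge 1−.
One 1+ cation balances one 1− anion.

[Ni(gly)(NH3)2][Mn(bipy)(C2O4)2]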